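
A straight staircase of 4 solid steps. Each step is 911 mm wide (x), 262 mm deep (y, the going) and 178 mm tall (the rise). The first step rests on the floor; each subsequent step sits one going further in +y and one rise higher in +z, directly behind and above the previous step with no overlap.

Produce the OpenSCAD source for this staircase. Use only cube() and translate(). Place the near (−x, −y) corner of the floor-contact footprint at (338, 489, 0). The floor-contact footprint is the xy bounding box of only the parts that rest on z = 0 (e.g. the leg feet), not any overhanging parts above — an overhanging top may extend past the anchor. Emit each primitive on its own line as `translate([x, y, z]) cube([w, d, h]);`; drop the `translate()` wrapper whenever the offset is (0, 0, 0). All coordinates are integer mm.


translate([338, 489, 0]) cube([911, 262, 178]);
translate([338, 751, 178]) cube([911, 262, 178]);
translate([338, 1013, 356]) cube([911, 262, 178]);
translate([338, 1275, 534]) cube([911, 262, 178]);


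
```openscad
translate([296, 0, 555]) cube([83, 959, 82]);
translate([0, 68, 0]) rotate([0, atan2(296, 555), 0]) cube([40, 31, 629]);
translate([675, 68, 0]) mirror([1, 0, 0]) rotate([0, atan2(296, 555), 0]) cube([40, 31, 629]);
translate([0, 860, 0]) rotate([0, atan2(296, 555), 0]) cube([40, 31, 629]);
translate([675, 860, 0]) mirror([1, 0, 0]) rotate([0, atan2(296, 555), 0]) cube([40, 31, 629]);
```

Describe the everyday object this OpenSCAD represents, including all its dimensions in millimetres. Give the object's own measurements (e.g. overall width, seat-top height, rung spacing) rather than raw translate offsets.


A sawhorse. A 83×959×82 mm beam (x, y, z) sits on two A-frame leg pairs. Each pair is two raked legs of 40×31 mm section (31 mm along y) splaying symmetrically in x. Each leg rises 555 mm vertically over 296 mm of horizontal reach and is 629 mm long along its own axis. Every leg's outer bottom edge rests on the floor and its outer top edge meets a bottom edge of the beam — the left legs (tilting toward +x) meet the beam's −x bottom edge, the right legs (their mirror images, tilting toward −x) meet its +x bottom edge — so the leg tops tuck under the beam, the beam's underside is 555 mm above the floor, and the feet are 675 mm apart outside-to-outside with the beam centred between them. The two leg pairs are set in 68 mm from either end of the beam.


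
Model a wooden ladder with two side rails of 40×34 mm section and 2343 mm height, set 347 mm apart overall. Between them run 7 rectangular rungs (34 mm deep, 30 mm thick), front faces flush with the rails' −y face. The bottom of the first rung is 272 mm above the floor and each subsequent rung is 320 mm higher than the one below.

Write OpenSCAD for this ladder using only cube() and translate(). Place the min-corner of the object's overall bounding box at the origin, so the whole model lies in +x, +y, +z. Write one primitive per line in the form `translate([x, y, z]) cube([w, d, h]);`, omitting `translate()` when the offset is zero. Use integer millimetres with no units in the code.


cube([40, 34, 2343]);
translate([307, 0, 0]) cube([40, 34, 2343]);
translate([40, 0, 272]) cube([267, 34, 30]);
translate([40, 0, 592]) cube([267, 34, 30]);
translate([40, 0, 912]) cube([267, 34, 30]);
translate([40, 0, 1232]) cube([267, 34, 30]);
translate([40, 0, 1552]) cube([267, 34, 30]);
translate([40, 0, 1872]) cube([267, 34, 30]);
translate([40, 0, 2192]) cube([267, 34, 30]);


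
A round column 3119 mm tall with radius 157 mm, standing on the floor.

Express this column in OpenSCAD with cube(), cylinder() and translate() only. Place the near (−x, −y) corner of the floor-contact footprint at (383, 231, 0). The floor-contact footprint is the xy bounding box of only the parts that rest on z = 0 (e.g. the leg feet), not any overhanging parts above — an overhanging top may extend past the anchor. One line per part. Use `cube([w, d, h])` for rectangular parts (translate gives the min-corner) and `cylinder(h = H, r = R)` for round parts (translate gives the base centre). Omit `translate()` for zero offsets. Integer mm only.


translate([540, 388, 0]) cylinder(h = 3119, r = 157);


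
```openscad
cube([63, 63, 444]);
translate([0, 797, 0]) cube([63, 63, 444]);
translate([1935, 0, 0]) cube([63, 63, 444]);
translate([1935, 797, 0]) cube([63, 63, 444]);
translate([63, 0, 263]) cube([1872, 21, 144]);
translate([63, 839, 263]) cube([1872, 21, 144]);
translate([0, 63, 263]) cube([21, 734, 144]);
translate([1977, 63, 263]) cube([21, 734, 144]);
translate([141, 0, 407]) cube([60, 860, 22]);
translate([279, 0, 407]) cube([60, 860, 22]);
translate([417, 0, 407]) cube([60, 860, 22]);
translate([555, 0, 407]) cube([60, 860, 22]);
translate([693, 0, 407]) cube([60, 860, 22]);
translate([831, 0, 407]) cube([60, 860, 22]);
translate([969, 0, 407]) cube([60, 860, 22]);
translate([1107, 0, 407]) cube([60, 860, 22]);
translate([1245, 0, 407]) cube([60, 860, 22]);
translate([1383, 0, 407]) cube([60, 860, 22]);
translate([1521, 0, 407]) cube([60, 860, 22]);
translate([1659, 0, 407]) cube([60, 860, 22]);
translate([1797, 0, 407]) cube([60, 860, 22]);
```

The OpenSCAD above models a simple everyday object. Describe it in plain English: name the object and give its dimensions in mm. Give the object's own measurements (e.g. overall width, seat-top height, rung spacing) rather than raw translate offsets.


A bed frame 1998 mm long (x) by 860 mm wide (y). Four 63×63 mm corner posts, 444 mm tall, at the corners of the footprint. Four rails of 21 mm thickness and 144 mm height run between adjacent posts with their undersides at z = 263 mm, their outer faces flush with the outside of the frame (the two x-running rails run between the posts' inner faces; the two y-running rails run between the posts' inner faces). 13 slats, each 60 mm wide (x) and 22 mm thick, lie across the top of the two x-running rails, running the full 860 mm width of the frame in y; along x they sit between the end posts with a 78 mm gap after the −x posts and between neighbouring slats and before the +x posts.


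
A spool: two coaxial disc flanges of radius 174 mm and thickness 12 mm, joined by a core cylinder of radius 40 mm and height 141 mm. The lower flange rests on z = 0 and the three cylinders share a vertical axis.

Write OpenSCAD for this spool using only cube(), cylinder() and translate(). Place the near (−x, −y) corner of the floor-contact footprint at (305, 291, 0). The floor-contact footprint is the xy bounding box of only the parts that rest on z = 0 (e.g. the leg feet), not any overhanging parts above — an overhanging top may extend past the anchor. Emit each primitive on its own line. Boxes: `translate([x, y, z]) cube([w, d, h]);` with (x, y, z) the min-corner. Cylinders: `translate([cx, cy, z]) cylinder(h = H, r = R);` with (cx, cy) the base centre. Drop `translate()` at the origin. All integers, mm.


translate([479, 465, 0]) cylinder(h = 12, r = 174);
translate([479, 465, 12]) cylinder(h = 141, r = 40);
translate([479, 465, 153]) cylinder(h = 12, r = 174);


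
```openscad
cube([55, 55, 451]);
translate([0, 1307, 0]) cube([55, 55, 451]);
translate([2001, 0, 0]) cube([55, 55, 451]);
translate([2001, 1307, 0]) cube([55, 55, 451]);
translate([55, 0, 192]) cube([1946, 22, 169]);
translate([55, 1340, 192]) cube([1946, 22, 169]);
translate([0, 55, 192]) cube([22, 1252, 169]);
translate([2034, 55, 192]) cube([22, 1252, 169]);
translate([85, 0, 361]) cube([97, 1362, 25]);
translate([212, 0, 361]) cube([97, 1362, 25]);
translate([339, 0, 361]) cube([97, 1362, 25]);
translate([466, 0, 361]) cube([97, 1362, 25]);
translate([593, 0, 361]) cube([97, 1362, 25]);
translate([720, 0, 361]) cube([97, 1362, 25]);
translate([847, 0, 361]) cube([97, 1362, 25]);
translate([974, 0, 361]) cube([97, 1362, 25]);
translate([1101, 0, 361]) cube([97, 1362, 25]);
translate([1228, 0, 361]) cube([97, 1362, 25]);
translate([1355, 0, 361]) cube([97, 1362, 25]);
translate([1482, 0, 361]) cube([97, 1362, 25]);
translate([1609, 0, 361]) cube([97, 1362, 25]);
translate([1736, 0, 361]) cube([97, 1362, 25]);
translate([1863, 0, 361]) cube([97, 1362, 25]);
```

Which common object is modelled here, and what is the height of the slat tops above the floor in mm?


A bed frame. The slat-top height is 386 mm.

Four posts, four rails, and a row of slats — a bed frame. Slats sit on the rails at z = 192 + 169 = 361; with slat thickness 25, the top is 386 mm.


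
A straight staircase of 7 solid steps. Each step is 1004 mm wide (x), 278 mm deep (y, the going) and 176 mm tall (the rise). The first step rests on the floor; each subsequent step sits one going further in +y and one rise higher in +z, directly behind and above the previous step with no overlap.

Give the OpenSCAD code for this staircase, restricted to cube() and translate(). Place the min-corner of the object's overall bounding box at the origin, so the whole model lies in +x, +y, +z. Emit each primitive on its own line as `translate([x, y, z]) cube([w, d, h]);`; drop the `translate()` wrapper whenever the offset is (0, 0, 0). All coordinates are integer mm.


cube([1004, 278, 176]);
translate([0, 278, 176]) cube([1004, 278, 176]);
translate([0, 556, 352]) cube([1004, 278, 176]);
translate([0, 834, 528]) cube([1004, 278, 176]);
translate([0, 1112, 704]) cube([1004, 278, 176]);
translate([0, 1390, 880]) cube([1004, 278, 176]);
translate([0, 1668, 1056]) cube([1004, 278, 176]);


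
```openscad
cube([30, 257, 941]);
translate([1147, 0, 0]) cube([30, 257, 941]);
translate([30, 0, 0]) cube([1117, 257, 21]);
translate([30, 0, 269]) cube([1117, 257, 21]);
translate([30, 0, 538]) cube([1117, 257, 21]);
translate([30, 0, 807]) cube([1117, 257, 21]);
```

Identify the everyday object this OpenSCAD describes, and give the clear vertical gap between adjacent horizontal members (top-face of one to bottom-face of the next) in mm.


A bookshelf. The clear shelf gap is 248 mm.

Two tall side panels with 4 horizontal boards between them — a bookshelf. The first two shelf undersides are at z = 0 and z = 269; with shelf thickness 21, the clear gap is 269 − 0 − 21 = 248 mm.


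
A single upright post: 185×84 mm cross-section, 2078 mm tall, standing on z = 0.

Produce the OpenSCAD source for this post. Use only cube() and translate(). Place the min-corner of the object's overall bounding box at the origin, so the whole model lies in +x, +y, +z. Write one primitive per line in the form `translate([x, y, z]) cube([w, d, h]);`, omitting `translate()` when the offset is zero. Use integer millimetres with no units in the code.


cube([185, 84, 2078]);


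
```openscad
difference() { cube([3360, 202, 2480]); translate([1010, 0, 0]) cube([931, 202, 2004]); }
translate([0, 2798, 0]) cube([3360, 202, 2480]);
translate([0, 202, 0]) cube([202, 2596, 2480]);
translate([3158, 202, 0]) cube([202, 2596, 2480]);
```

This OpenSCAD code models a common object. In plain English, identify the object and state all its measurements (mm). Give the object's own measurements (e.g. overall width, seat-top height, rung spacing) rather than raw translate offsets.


A single room: four walls, each 2480 mm tall and 202 mm thick, enclosing an outside footprint 3360×3000 mm (x × y), no floor or roof. The front and back walls (−y and +y sides) run the full x-width; the side walls fit between their inner faces. A door opening 931 mm wide and 2004 mm tall is cut through the front wall from the floor up, its −x edge 1010 mm from the wall's −x end.


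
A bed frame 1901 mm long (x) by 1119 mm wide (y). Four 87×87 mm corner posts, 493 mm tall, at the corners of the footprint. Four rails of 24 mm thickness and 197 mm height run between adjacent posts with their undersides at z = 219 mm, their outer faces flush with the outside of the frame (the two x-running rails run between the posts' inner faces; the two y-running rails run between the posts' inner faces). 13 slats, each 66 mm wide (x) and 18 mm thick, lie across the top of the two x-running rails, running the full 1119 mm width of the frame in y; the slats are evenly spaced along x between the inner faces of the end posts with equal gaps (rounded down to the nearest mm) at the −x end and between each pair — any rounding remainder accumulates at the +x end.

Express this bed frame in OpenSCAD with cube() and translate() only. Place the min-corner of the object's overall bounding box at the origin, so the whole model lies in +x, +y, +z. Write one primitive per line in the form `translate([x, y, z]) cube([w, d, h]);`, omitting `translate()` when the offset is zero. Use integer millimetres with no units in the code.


// slat z = rail_z + rail_h = 219 + 197 = 416
// slat gap = ⌊(1727 − 13·66) / 14⌋ = 62
cube([87, 87, 493]);
translate([0, 1032, 0]) cube([87, 87, 493]);
translate([1814, 0, 0]) cube([87, 87, 493]);
translate([1814, 1032, 0]) cube([87, 87, 493]);
translate([87, 0, 219]) cube([1727, 24, 197]);
translate([87, 1095, 219]) cube([1727, 24, 197]);
translate([0, 87, 219]) cube([24, 945, 197]);
translate([1877, 87, 219]) cube([24, 945, 197]);
translate([149, 0, 416]) cube([66, 1119, 18]);
translate([277, 0, 416]) cube([66, 1119, 18]);
translate([405, 0, 416]) cube([66, 1119, 18]);
translate([533, 0, 416]) cube([66, 1119, 18]);
translate([661, 0, 416]) cube([66, 1119, 18]);
translate([789, 0, 416]) cube([66, 1119, 18]);
translate([917, 0, 416]) cube([66, 1119, 18]);
translate([1045, 0, 416]) cube([66, 1119, 18]);
translate([1173, 0, 416]) cube([66, 1119, 18]);
translate([1301, 0, 416]) cube([66, 1119, 18]);
translate([1429, 0, 416]) cube([66, 1119, 18]);
translate([1557, 0, 416]) cube([66, 1119, 18]);
translate([1685, 0, 416]) cube([66, 1119, 18]);


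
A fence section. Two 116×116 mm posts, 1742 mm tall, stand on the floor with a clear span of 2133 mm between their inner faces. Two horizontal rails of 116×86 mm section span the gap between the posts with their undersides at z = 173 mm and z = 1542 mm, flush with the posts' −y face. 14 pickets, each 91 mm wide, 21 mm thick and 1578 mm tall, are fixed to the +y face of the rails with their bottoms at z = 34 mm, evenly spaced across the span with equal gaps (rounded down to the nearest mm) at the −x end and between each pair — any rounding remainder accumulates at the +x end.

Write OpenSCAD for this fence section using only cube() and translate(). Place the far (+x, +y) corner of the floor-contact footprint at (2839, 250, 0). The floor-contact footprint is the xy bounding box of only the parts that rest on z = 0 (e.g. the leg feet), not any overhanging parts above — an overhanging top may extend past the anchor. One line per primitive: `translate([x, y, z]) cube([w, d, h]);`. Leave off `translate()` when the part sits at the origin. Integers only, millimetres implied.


translate([474, 134, 0]) cube([116, 116, 1742]);
translate([2723, 134, 0]) cube([116, 116, 1742]);
translate([590, 134, 173]) cube([2133, 116, 86]);
translate([590, 134, 1542]) cube([2133, 116, 86]);
translate([647, 250, 34]) cube([91, 21, 1578]);
translate([795, 250, 34]) cube([91, 21, 1578]);
translate([943, 250, 34]) cube([91, 21, 1578]);
translate([1091, 250, 34]) cube([91, 21, 1578]);
translate([1239, 250, 34]) cube([91, 21, 1578]);
translate([1387, 250, 34]) cube([91, 21, 1578]);
translate([1535, 250, 34]) cube([91, 21, 1578]);
translate([1683, 250, 34]) cube([91, 21, 1578]);
translate([1831, 250, 34]) cube([91, 21, 1578]);
translate([1979, 250, 34]) cube([91, 21, 1578]);
translate([2127, 250, 34]) cube([91, 21, 1578]);
translate([2275, 250, 34]) cube([91, 21, 1578]);
translate([2423, 250, 34]) cube([91, 21, 1578]);
translate([2571, 250, 34]) cube([91, 21, 1578]);


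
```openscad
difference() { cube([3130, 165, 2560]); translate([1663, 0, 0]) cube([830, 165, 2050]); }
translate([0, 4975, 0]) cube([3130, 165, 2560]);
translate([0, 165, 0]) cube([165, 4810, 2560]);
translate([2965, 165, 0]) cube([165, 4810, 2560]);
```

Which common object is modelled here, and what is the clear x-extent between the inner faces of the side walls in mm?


A single room. The interior width is 2800 mm.

Four walls enclosing a rectangle with a door in the front wall — a room. Outside width 3130 minus two 165 mm walls gives 2800 mm.


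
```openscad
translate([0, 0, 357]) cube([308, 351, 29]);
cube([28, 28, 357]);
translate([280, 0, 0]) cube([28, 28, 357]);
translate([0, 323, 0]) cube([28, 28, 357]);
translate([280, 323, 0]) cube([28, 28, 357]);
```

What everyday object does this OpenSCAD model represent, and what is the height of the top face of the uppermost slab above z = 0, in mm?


A stool. The seat height is 386 mm.

A 308×351×29 slab at z = 357 on four corner posts — a stool. The seat top is 357 + 29 = 386 mm.


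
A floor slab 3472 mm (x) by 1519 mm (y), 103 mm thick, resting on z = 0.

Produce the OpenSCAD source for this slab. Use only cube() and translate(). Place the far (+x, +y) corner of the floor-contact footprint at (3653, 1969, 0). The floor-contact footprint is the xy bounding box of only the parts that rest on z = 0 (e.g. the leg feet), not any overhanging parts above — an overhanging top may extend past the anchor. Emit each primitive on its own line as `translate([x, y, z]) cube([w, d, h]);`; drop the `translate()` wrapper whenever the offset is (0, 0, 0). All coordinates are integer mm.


translate([181, 450, 0]) cube([3472, 1519, 103]);


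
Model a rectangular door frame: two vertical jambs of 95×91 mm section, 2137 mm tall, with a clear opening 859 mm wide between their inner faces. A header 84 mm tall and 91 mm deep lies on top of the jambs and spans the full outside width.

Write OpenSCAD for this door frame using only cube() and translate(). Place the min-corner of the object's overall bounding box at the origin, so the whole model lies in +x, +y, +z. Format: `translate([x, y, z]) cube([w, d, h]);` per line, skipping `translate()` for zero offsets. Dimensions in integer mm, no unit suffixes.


cube([95, 91, 2137]);
translate([954, 0, 0]) cube([95, 91, 2137]);
translate([0, 0, 2137]) cube([1049, 91, 84]);


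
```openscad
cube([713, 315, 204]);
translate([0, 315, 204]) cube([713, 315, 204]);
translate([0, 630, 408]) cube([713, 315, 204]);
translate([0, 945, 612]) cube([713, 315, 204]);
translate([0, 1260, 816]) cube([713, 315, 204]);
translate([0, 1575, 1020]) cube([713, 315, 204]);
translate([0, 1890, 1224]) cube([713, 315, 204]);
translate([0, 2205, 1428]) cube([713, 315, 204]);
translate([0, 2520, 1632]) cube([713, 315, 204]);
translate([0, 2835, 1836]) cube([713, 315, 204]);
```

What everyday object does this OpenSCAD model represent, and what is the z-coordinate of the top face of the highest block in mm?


A staircase. The total rise is 2040 mm.

10 identical blocks, each offset up and back from the previous — a staircase. Each step is 204 mm tall and there are 10 of them, so the total rise is 10 × 204 = 2040 mm.


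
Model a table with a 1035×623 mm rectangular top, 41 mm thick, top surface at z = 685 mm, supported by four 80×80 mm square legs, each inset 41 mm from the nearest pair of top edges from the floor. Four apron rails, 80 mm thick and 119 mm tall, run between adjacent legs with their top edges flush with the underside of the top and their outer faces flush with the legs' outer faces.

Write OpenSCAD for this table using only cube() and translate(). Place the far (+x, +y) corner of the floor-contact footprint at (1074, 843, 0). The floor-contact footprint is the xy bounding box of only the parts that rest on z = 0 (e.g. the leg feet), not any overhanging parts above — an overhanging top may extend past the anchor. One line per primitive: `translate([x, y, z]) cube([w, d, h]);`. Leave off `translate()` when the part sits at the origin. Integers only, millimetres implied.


translate([80, 261, 644]) cube([1035, 623, 41]);
translate([121, 302, 0]) cube([80, 80, 644]);
translate([994, 302, 0]) cube([80, 80, 644]);
translate([121, 763, 0]) cube([80, 80, 644]);
translate([994, 763, 0]) cube([80, 80, 644]);
translate([201, 302, 525]) cube([793, 80, 119]);
translate([201, 763, 525]) cube([793, 80, 119]);
translate([121, 382, 525]) cube([80, 381, 119]);
translate([994, 382, 525]) cube([80, 381, 119]);


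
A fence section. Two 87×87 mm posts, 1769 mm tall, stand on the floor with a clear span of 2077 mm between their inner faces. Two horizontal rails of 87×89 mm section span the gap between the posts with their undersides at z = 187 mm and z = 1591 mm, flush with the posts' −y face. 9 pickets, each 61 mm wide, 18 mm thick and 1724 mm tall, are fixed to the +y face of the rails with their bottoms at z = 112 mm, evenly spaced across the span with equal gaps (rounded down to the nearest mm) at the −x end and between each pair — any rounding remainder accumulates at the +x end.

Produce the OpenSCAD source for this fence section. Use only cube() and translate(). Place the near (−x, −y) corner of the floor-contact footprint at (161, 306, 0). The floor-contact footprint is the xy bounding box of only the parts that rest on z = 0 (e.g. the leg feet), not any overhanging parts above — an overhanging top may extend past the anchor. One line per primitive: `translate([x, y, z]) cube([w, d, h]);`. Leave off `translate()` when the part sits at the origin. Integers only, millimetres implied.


translate([161, 306, 0]) cube([87, 87, 1769]);
translate([2325, 306, 0]) cube([87, 87, 1769]);
translate([248, 306, 187]) cube([2077, 87, 89]);
translate([248, 306, 1591]) cube([2077, 87, 89]);
translate([400, 393, 112]) cube([61, 18, 1724]);
translate([613, 393, 112]) cube([61, 18, 1724]);
translate([826, 393, 112]) cube([61, 18, 1724]);
translate([1039, 393, 112]) cube([61, 18, 1724]);
translate([1252, 393, 112]) cube([61, 18, 1724]);
translate([1465, 393, 112]) cube([61, 18, 1724]);
translate([1678, 393, 112]) cube([61, 18, 1724]);
translate([1891, 393, 112]) cube([61, 18, 1724]);
translate([2104, 393, 112]) cube([61, 18, 1724]);


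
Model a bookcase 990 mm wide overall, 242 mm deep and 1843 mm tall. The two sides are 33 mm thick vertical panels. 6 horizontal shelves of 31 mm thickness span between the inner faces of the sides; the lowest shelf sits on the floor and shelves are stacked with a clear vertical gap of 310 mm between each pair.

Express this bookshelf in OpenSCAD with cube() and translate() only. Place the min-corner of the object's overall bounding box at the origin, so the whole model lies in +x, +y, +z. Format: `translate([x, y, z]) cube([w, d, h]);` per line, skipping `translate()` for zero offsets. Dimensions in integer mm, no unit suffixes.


cube([33, 242, 1843]);
translate([957, 0, 0]) cube([33, 242, 1843]);
translate([33, 0, 0]) cube([924, 242, 31]);
translate([33, 0, 341]) cube([924, 242, 31]);
translate([33, 0, 682]) cube([924, 242, 31]);
translate([33, 0, 1023]) cube([924, 242, 31]);
translate([33, 0, 1364]) cube([924, 242, 31]);
translate([33, 0, 1705]) cube([924, 242, 31]);


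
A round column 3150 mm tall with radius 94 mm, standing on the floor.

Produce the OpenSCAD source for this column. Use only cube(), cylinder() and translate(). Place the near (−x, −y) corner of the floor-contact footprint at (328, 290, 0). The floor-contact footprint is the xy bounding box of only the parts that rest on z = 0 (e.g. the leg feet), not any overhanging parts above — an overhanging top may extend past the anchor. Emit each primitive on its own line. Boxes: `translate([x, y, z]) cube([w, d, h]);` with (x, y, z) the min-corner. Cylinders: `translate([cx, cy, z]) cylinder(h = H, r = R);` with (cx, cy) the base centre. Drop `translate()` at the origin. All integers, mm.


translate([422, 384, 0]) cylinder(h = 3150, r = 94);


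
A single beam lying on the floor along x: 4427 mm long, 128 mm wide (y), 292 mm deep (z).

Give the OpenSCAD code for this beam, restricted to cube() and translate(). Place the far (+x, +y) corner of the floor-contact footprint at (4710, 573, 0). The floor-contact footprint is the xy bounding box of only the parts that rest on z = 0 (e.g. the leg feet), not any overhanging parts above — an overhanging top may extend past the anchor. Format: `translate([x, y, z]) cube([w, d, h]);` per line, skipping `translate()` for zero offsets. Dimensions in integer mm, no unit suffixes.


translate([283, 445, 0]) cube([4427, 128, 292]);


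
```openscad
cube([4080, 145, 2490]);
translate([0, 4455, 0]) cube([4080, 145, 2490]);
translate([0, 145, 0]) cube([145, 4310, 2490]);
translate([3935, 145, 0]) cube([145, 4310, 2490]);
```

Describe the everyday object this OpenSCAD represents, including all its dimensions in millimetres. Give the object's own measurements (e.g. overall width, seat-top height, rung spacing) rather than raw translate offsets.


The wall frame of a small rectangular building: four walls, each 2490 mm tall and 145 mm thick, enclosing a footprint 4080 mm (x) by 4600 mm (y) outside-to-outside, with no floor or roof. The front and back walls (the −y and +y sides) span the full width; the two side walls fit between them.


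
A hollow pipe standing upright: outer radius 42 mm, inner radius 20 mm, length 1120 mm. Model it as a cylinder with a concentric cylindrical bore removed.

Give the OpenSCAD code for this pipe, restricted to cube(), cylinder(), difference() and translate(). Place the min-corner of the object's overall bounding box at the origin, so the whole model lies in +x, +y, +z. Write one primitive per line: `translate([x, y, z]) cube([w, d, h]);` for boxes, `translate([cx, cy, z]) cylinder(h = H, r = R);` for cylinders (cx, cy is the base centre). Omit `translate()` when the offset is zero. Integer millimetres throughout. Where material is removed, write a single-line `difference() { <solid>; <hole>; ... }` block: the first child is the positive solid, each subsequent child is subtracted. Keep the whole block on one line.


difference() { translate([42, 42, 0]) cylinder(h = 1120, r = 42); translate([42, 42, 0]) cylinder(h = 1120, r = 20); }


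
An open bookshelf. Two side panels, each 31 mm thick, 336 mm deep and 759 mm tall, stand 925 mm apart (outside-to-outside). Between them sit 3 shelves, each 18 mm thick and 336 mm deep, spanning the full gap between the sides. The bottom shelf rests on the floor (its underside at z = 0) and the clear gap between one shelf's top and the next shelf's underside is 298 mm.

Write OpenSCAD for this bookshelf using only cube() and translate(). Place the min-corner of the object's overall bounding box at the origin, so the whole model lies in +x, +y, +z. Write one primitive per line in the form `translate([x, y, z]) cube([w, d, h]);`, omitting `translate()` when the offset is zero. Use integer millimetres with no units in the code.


cube([31, 336, 759]);
translate([894, 0, 0]) cube([31, 336, 759]);
translate([31, 0, 0]) cube([863, 336, 18]);
translate([31, 0, 316]) cube([863, 336, 18]);
translate([31, 0, 632]) cube([863, 336, 18]);


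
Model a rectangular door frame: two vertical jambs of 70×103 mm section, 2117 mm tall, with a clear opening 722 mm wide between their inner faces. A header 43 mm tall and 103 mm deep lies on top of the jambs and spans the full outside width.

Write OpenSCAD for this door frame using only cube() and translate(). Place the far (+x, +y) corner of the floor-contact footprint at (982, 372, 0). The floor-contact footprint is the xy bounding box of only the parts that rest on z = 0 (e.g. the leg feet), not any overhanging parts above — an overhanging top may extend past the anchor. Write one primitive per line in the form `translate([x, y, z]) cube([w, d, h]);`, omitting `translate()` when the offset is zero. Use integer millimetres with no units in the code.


translate([120, 269, 0]) cube([70, 103, 2117]);
translate([912, 269, 0]) cube([70, 103, 2117]);
translate([120, 269, 2117]) cube([862, 103, 43]);


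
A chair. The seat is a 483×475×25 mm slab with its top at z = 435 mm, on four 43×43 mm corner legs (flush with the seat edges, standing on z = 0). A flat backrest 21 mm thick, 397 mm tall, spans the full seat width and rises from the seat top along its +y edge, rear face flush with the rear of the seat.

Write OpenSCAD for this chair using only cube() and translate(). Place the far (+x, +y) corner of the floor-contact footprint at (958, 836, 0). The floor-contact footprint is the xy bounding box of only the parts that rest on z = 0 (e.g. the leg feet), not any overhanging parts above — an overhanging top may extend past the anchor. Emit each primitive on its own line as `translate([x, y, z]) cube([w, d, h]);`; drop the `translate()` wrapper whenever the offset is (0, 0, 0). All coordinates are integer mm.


translate([475, 361, 410]) cube([483, 475, 25]);
translate([475, 361, 0]) cube([43, 43, 410]);
translate([915, 361, 0]) cube([43, 43, 410]);
translate([475, 793, 0]) cube([43, 43, 410]);
translate([915, 793, 0]) cube([43, 43, 410]);
translate([475, 815, 435]) cube([483, 21, 397]);


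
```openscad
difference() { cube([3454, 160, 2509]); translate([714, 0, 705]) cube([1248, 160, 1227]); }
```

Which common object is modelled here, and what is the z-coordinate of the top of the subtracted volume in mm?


A wall with a window opening. The window head height is 1932 mm.

A wall with a rectangular opening subtracted — a window. Sill at z = 705, opening 1227 mm tall, so the head is at 705 + 1227 = 1932 mm.


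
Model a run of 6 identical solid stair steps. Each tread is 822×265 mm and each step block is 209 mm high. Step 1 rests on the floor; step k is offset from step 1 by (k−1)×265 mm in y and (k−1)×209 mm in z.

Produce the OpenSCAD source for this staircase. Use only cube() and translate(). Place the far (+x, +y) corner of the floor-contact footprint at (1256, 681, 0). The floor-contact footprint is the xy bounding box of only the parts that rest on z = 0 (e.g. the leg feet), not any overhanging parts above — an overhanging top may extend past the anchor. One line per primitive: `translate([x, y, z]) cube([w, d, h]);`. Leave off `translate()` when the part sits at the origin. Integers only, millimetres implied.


translate([434, 416, 0]) cube([822, 265, 209]);
translate([434, 681, 209]) cube([822, 265, 209]);
translate([434, 946, 418]) cube([822, 265, 209]);
translate([434, 1211, 627]) cube([822, 265, 209]);
translate([434, 1476, 836]) cube([822, 265, 209]);
translate([434, 1741, 1045]) cube([822, 265, 209]);


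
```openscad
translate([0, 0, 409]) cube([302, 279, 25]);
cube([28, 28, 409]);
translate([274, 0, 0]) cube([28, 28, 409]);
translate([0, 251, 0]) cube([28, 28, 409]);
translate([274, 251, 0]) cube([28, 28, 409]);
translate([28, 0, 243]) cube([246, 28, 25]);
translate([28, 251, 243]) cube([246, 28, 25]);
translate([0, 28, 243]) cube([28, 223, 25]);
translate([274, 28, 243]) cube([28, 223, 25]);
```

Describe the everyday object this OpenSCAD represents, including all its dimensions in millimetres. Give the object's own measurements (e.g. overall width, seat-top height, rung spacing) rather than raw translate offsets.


A simple wooden stool: a rectangular seat 302 mm (x) by 279 mm (y), 25 mm thick, top face at z = 434 mm, on four square legs, each 28×28 mm in cross-section. The legs rest on z = 0, each flush with a corner of the seat. Four stretchers, 28 mm wide and 25 mm tall, connect adjacent legs with their undersides at z = 243 mm, each running between the inner faces of the legs it joins and aligned with the legs' outer faces on the other axis.


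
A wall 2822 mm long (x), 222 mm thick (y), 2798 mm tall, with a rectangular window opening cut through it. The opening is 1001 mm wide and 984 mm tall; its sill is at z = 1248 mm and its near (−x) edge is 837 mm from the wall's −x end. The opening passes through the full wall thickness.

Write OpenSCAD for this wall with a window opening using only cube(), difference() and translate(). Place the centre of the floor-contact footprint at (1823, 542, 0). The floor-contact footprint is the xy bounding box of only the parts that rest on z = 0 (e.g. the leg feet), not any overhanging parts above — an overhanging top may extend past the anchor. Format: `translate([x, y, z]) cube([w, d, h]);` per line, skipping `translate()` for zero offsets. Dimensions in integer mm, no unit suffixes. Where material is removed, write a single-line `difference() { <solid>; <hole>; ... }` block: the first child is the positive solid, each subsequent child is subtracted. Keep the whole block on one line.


difference() { translate([412, 431, 0]) cube([2822, 222, 2798]); translate([1249, 431, 1248]) cube([1001, 222, 984]); }


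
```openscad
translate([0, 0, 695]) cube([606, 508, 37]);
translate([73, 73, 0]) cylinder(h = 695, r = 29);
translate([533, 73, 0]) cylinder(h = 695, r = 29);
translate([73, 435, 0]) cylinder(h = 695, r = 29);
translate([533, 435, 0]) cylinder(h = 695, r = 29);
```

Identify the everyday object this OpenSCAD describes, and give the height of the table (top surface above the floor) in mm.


A table. The table height is 732 mm.

A 606×508×37 slab sits at z = 695 on four Ø58 mm round legs — a table. The top surface is at 695 + 37 = 732 mm.


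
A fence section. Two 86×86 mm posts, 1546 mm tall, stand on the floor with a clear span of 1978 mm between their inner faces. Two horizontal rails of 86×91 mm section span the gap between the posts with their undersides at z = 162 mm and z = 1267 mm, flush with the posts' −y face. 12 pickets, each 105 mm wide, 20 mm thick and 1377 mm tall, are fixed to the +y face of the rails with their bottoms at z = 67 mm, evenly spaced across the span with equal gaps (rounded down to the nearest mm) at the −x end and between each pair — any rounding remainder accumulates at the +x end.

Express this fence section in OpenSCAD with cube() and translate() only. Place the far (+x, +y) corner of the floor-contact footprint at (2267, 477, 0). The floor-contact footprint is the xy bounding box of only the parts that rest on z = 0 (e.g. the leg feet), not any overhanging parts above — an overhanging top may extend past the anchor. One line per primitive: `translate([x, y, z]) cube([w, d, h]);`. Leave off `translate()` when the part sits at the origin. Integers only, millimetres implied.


translate([117, 391, 0]) cube([86, 86, 1546]);
translate([2181, 391, 0]) cube([86, 86, 1546]);
translate([203, 391, 162]) cube([1978, 86, 91]);
translate([203, 391, 1267]) cube([1978, 86, 91]);
translate([258, 477, 67]) cube([105, 20, 1377]);
translate([418, 477, 67]) cube([105, 20, 1377]);
translate([578, 477, 67]) cube([105, 20, 1377]);
translate([738, 477, 67]) cube([105, 20, 1377]);
translate([898, 477, 67]) cube([105, 20, 1377]);
translate([1058, 477, 67]) cube([105, 20, 1377]);
translate([1218, 477, 67]) cube([105, 20, 1377]);
translate([1378, 477, 67]) cube([105, 20, 1377]);
translate([1538, 477, 67]) cube([105, 20, 1377]);
translate([1698, 477, 67]) cube([105, 20, 1377]);
translate([1858, 477, 67]) cube([105, 20, 1377]);
translate([2018, 477, 67]) cube([105, 20, 1377]);


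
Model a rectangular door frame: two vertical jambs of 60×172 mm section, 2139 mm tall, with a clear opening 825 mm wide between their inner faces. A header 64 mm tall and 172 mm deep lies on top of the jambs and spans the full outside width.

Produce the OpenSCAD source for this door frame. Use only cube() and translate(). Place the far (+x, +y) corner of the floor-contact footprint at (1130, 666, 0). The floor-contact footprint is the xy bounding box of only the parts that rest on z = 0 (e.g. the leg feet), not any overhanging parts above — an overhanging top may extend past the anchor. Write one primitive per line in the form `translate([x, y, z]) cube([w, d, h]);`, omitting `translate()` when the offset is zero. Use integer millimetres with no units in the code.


translate([185, 494, 0]) cube([60, 172, 2139]);
translate([1070, 494, 0]) cube([60, 172, 2139]);
translate([185, 494, 2139]) cube([945, 172, 64]);


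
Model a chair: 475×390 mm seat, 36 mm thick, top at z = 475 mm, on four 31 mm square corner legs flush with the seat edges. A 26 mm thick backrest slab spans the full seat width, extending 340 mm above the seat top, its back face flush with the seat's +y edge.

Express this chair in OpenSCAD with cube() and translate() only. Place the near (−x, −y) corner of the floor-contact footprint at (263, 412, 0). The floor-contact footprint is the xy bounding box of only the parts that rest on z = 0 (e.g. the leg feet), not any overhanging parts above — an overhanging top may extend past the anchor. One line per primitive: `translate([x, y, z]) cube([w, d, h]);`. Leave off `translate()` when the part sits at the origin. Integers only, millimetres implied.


translate([263, 412, 439]) cube([475, 390, 36]);
translate([263, 412, 0]) cube([31, 31, 439]);
translate([707, 412, 0]) cube([31, 31, 439]);
translate([263, 771, 0]) cube([31, 31, 439]);
translate([707, 771, 0]) cube([31, 31, 439]);
translate([263, 776, 475]) cube([475, 26, 340]);


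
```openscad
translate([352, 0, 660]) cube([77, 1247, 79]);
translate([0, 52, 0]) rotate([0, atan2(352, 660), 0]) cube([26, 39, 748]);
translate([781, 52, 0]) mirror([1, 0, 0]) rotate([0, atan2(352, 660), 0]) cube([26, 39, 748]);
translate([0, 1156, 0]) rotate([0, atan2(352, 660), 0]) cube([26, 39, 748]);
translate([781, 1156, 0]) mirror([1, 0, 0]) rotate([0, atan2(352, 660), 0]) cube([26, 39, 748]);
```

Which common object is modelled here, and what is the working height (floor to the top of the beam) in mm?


A sawhorse. The overall height is 739 mm.

A beam across two mirrored pairs of raked legs — a sawhorse. The beam's underside is at z = 660 (matching the legs' vertical rise in atan2(352, 660)) and the beam is 79 mm tall, so its top is at 660 + 79 = 739 mm. The raked legs top out at the beam's underside, so that is the highest point.


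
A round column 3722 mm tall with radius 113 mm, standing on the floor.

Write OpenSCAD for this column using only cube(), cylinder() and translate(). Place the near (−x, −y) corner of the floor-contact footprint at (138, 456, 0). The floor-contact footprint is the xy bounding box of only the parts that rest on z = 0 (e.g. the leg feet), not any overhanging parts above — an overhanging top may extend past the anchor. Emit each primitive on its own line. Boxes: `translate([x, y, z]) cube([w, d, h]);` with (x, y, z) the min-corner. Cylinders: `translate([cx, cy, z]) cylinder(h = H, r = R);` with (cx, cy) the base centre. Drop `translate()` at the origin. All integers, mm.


translate([251, 569, 0]) cylinder(h = 3722, r = 113);


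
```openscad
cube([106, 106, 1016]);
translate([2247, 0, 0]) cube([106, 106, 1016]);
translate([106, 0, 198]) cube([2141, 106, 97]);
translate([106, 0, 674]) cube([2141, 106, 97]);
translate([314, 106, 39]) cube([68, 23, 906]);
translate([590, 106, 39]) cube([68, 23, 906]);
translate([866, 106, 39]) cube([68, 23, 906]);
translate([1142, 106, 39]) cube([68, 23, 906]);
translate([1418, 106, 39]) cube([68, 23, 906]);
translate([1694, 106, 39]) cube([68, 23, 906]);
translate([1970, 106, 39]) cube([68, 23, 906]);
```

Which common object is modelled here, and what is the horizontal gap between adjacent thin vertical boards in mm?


A fence section. The picket gap is 208 mm.

Two posts, two rails, 7 pickets — a fence section. Span 2141 mm holds 7 pickets of 68 mm with 8 equal gaps: ⌊(2141 − 7·68) / 8⌋ = 208 mm.


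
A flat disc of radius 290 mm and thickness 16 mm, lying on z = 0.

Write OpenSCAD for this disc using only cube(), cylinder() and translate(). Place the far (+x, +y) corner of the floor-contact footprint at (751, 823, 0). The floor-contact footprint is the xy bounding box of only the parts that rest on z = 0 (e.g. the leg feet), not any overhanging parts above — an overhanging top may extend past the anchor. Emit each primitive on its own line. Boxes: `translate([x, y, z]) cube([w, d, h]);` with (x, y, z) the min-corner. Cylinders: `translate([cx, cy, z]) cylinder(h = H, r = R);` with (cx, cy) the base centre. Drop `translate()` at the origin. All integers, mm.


translate([461, 533, 0]) cylinder(h = 16, r = 290);


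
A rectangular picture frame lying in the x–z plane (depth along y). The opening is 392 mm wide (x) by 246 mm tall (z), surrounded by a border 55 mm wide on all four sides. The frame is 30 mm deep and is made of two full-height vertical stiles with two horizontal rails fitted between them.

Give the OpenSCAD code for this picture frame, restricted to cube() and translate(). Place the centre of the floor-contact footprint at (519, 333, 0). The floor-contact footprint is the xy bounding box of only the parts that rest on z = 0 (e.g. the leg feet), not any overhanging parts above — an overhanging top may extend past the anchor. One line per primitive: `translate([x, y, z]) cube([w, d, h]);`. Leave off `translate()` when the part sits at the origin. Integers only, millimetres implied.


translate([268, 318, 0]) cube([55, 30, 356]);
translate([715, 318, 0]) cube([55, 30, 356]);
translate([323, 318, 0]) cube([392, 30, 55]);
translate([323, 318, 301]) cube([392, 30, 55]);
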